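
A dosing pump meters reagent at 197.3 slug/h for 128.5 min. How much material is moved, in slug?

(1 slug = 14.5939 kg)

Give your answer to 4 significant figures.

422.6 slug

197.3 slug/h → 0.799827 kg/s
128.5 min → 7710 s
m = ṁ × t = 0.799827 × 7710 = 6166.67 kg
In slug: 6166.67 / 14.5939 = 422.551 slug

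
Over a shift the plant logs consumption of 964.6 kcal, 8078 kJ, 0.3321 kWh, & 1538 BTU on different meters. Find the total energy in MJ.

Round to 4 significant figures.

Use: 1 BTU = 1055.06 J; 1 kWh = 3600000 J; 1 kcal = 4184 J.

964.6 kcal × 4184 = 4.03589×10⁶ J
8078 kJ × 1000 = 8.078×10⁶ J
0.3321 kWh × 3600000 = 1.19556×10⁶ J
1538 BTU × 1055.06 = 1.62268×10⁶ J
Sum: 4.03589×10⁶ + 8.078×10⁶ + 1.19556×10⁶ + 1.62268×10⁶ = 1.49321×10⁷ J
In MJ: 1.49321×10⁷ / 1000000 = 14.9321 MJ

14.93 MJ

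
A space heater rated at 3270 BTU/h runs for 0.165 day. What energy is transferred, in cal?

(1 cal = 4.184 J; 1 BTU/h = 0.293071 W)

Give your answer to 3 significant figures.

3270 BTU/h × 0.293071 → 958.342 W
0.165 day × 86400 → 14256 s
E = P × t = 958.342 W × 14256 s = 1.36621×10⁷ J
1.36621×10⁷ J ÷ (4.184 J/cal) = 3.26532×10⁶ cal

3.27×10⁶ cal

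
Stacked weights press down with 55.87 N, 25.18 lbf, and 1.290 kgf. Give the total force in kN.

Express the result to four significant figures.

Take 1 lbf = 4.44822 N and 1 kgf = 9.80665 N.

0.1805 kN

55.87 N (already N)
25.18 lbf × 4.44822 = 112.006 N
1.290 kgf × 9.80665 = 12.6506 N
Combined: 55.87 + 112.006 + 12.6506 = 180.527 N
In kN: 180.527 / 1000 = 0.180527 kN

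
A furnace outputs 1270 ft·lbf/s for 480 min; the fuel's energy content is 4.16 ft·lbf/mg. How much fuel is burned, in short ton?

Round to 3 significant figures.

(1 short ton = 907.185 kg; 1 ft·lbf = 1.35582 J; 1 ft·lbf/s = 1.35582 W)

0.00969 short ton

1270 ft·lbf/s → 1721.89 W
480 min → 28800 s
E = P × t = 1721.89 × 28800 = 4.95904×10⁷ J
4.16 ft·lbf/mg → 5.64021×10⁶ J/kg
m = E / e_s = 4.95904×10⁷ / 5.64021×10⁶ = 8.7923 kg
In short ton: 8.7923 / 907.185 = 0.00969185 short ton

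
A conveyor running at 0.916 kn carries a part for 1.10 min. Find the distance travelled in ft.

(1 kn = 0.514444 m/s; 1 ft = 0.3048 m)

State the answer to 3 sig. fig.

102 ft

0.916 kn × 0.514444 = 0.471231 m/s
1.10 min × 60 = 66 s
d = v × t = 0.471231 m/s × 66 s = 31.1012 m
31.1012 m ÷ (0.3048 m/ft) = 102.038 ft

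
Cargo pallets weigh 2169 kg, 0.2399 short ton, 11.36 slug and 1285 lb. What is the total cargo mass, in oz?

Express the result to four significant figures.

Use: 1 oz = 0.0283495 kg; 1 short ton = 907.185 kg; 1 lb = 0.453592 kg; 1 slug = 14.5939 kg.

2169 kg (already kg)
0.2399 short ton × 907.185 = 217.634 kg
11.36 slug × 14.5939 = 165.787 kg
1285 lb × 0.453592 = 582.866 kg
Total: 2169 + 217.634 + 165.787 + 582.866 = 3135.29 kg
In oz: 3135.29 / 0.0283495 = 110594 oz

1.106×10⁵ oz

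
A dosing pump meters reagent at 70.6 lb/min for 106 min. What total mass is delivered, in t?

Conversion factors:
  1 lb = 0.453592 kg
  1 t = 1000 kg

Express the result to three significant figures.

3.39 t

70.6 lb/min → 0.533727 kg/s
106 min → 6360 s
m = ṁ × t = 0.533727 × 6360 = 3394.5 kg
In t: 3394.5 / 1000 = 3.3945 t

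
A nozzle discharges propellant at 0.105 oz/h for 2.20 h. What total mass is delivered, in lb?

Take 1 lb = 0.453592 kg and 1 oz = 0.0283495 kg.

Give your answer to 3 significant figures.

0.105 oz/h → 8.2686×10⁻⁷ kg/s
2.20 h → 7920 s
m = ṁ × t = 8.2686×10⁻⁷ × 7920 = 0.00654873 kg
In lb: 0.00654873 / 0.453592 = 0.0144375 lb

0.0144 lb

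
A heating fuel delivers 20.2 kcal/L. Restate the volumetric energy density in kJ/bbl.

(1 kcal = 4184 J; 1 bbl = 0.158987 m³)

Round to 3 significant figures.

1.34×10⁴ kJ/bbl

20.2 kcal/L × 4184 J/kcal ÷ 0.001 m³/L = 8.45168×10⁷ J/m³
8.45168×10⁷ J/m³ ÷ 1000 J/kJ × 0.158987 m³/bbl = 13437.1 kJ/bbl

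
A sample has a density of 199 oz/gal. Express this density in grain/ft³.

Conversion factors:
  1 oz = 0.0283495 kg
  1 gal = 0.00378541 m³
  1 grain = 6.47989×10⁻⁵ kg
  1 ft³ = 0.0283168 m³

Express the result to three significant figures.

6.51×10⁵ grain/ft³

199 oz/gal × 0.0283495 kg/oz ÷ 0.00378541 m³/gal = 1490.34 kg/m³
1490.34 kg/m³ ÷ 6.47989×10⁻⁵ kg/grain × 0.0283168 m³/ft³ = 651271 grain/ft³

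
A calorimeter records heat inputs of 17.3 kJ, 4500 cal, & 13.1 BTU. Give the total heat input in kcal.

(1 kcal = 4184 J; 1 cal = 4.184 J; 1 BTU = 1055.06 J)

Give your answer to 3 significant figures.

11.9 kcal

17.3 kJ × 1000 → 17300 J
4500 cal × 4.184 → 18828 J
13.1 BTU × 1055.06 → 13821.3 J
Total: 17300 + 18828 + 13821.3 = 49949.3 J
In kcal: 49949.3 / 4184 = 11.9382 kcal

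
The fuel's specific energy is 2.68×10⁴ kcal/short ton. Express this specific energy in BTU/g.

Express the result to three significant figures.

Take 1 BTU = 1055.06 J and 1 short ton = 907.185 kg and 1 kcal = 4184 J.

2.68×10⁴ kcal/short ton × 4184 J/kcal ÷ 907.185 kg/short ton = 123603 J/kg
123603 J/kg ÷ 1055.06 J/BTU × 0.001 kg/g = 0.117153 BTU/g

0.117 BTU/g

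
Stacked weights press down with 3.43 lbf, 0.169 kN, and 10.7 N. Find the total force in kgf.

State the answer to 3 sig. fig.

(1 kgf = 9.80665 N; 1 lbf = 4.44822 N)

3.43 lbf × 4.44822 = 15.2574 N
0.169 kN × 1000 = 169 N
10.7 N (already N)
Sum: 15.2574 + 169 + 10.7 = 194.957 N
In kgf: 194.957 / 9.80665 = 19.8801 kgf

19.9 kgf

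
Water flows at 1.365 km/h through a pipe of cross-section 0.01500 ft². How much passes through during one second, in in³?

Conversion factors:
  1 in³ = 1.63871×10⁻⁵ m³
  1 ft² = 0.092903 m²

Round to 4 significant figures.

1.365 km/h × (1/3.6) = 0.379167 m/s
0.01500 ft² × 0.092903 = 0.00139354 m²
V = v × A × t = 0.379167 m/s × 0.00139354 m² × 1 s = 5.28384×10⁻⁴ m³
5.28384×10⁻⁴ m³ ÷ (1.63871×10⁻⁵ m³/in³) = 32.2439 in³

32.24 in³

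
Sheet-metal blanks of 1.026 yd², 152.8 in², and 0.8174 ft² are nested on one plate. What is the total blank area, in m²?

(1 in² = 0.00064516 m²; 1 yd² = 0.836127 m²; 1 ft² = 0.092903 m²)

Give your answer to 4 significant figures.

1.032 m²

1.026 yd² × 0.836127 → 0.857866 m²
152.8 in² × 0.00064516 → 0.0985804 m²
0.8174 ft² × 0.092903 → 0.0759389 m²
Sum: 0.857866 + 0.0985804 + 0.0759389 = 1.03239 m²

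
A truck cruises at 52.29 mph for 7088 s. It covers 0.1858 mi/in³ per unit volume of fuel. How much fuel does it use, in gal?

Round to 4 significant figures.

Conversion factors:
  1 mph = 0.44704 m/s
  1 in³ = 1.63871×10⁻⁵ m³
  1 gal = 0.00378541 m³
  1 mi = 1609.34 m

52.29 mph → 23.3757 m/s
d = v × t = 23.3757 × 7088 = 165687 m
0.1858 mi/in³ → 1.8247×10⁷ m/m³
V = d / (distance per unit fuel) = 165687 / 1.8247×10⁷ = 0.00908023 m³
In gal: 0.00908023 / 0.00378541 = 2.39874 gal

2.399 gal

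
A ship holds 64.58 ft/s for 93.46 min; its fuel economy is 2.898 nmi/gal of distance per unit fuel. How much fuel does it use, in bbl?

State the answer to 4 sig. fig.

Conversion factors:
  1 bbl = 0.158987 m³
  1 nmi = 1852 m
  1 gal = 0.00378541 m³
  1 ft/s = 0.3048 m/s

0.4897 bbl

64.58 ft/s → 19.684 m/s
93.46 min → 5607.6 s
d = v × t = 19.684 × 5607.6 = 110380 m
2.898 nmi/gal → 1.41784×10⁶ m/m³
V = d / (distance per unit fuel) = 110380 / 1.41784×10⁶ = 0.0778508 m³
In bbl: 0.0778508 / 0.158987 = 0.489668 bbl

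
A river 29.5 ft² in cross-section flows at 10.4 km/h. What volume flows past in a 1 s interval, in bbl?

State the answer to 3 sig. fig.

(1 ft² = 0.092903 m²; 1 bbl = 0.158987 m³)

49.8 bbl

10.4 km/h × (1/3.6) = 2.88889 m/s
29.5 ft² × 0.092903 = 2.74064 m²
V = v × A × t = 2.88889 m/s × 2.74064 m² × 1 s = 7.91741 m³
7.91741 m³ ÷ (0.158987 m³/bbl) = 49.7991 bbl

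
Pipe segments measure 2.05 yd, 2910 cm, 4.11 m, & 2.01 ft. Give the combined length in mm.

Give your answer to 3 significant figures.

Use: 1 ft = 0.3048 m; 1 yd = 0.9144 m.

3.57×10⁴ mm

2.05 yd × 0.9144 = 1.87452 m
2910 cm × 0.01 = 29.1 m
4.11 m (already m)
2.01 ft × 0.3048 = 0.612648 m
Total: 1.87452 + 29.1 + 4.11 + 0.612648 = 35.6972 m
In mm: 35.6972 / 0.001 = 35697.2 mm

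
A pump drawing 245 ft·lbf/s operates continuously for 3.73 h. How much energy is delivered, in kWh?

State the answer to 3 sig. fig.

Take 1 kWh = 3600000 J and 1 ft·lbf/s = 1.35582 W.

1.24 kWh

245 ft·lbf/s × 1.35582 = 332.176 W
3.73 h × 3600 = 13428 s
E = P × t = 332.176 W × 13428 s = 4.46046×10⁶ J
4.46046×10⁶ J ÷ (3600000 J/kWh) = 1.23902 kWh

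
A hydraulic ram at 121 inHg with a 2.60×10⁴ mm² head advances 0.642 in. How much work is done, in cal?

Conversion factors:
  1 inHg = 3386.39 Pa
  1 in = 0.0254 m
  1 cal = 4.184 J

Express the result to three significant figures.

121 inHg → 409753 Pa
2.60×10⁴ mm² → 0.026 m²
F = P × A = 409753 × 0.026 = 10653.6 N
0.642 in → 0.0163068 m
W = F × d = 10653.6 × 0.0163068 = 173.726 J
In cal: 173.726 / 4.184 = 41.5215 cal

41.5 cal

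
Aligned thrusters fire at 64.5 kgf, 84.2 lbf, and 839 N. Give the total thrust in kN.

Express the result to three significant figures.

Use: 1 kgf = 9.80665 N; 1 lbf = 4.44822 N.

1.85 kN

64.5 kgf × 9.80665 = 632.529 N
84.2 lbf × 4.44822 = 374.54 N
839 N (already N)
Combined: 632.529 + 374.54 + 839 = 1846.07 N
In kN: 1846.07 / 1000 = 1.84607 kN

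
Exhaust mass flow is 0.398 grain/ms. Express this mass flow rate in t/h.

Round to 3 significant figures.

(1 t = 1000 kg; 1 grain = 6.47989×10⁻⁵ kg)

0.398 grain/ms × 6.47989×10⁻⁵ kg/grain ÷ 0.001 s/ms = 0.02579 kg/s
0.02579 kg/s ÷ 1000 kg/t × 3600 s/h = 0.092844 t/h

0.0928 t/h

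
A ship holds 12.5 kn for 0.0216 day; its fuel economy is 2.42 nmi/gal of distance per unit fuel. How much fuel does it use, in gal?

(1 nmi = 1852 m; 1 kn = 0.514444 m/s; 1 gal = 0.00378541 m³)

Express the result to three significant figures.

2.68 gal

12.5 kn → 6.43055 m/s
0.0216 day → 1866.24 s
d = v × t = 6.43055 × 1866.24 = 12000.9 m
2.42 nmi/gal → 1.18398×10⁶ m/m³
V = d / (distance per unit fuel) = 12000.9 / 1.18398×10⁶ = 0.0101361 m³
In gal: 0.0101361 / 0.00378541 = 2.67768 gal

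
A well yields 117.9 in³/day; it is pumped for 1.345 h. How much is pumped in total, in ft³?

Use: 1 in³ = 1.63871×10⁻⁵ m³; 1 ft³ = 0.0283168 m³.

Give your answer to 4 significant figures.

0.003824 ft³

117.9 in³/day → 2.23616×10⁻⁸ m³/s
1.345 h → 4842 s
V = Q × t = 2.23616×10⁻⁸ × 4842 = 1.08275×10⁻⁴ m³
In ft³: 1.08275×10⁻⁴ / 0.0283168 = 0.0038237 ft³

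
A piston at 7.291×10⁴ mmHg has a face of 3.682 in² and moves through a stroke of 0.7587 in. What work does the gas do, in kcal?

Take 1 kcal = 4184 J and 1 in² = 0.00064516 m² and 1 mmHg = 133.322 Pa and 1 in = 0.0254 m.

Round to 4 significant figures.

0.1064 kcal

7.291×10⁴ mmHg → 9.72051×10⁶ Pa
3.682 in² → 0.00237548 m²
F = P × A = 9.72051×10⁶ × 0.00237548 = 23090.9 N
0.7587 in → 0.019271 m
W = F × d = 23090.9 × 0.019271 = 444.985 J
In kcal: 444.985 / 4184 = 0.106354 kcal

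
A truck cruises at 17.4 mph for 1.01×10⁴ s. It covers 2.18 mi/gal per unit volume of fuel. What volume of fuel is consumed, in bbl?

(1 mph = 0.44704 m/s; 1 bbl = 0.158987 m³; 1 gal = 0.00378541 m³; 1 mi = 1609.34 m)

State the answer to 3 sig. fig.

17.4 mph → 7.7785 m/s
d = v × t = 7.7785 × 10100 = 78562.8 m
2.18 mi/gal → 926811 m/m³
V = d / (distance per unit fuel) = 78562.8 / 926811 = 0.0847668 m³
In bbl: 0.0847668 / 0.158987 = 0.533168 bbl

0.533 bbl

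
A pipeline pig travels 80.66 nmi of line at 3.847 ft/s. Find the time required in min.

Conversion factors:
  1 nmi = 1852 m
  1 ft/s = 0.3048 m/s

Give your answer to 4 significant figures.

2123 min

80.66 nmi × 1852 = 149382 m
3.847 ft/s × 0.3048 = 1.17257 m/s
t = d / v = 149382 m / 1.17257 m/s = 127397 s
127397 s ÷ (60 s/min) = 2123.28 min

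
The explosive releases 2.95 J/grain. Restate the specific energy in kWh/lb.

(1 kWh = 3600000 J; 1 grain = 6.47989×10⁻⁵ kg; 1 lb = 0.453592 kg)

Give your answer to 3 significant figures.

2.95 J/grain ÷ 6.47989×10⁻⁵ kg/grain = 45525.5 J/kg
45525.5 J/kg ÷ 3600000 J/kWh × 0.453592 kg/lb = 0.00573611 kWh/lb

0.00574 kWh/lb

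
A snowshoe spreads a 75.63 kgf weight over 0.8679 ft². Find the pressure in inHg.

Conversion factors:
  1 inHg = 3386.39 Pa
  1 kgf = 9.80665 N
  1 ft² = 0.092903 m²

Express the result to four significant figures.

75.63 kgf × 9.80665 = 741.677 N
0.8679 ft² × 0.092903 = 0.0806305 m²
P = F / A = 741.677 N / 0.0806305 m² = 9198.47 Pa
9198.47 Pa ÷ (3386.39 Pa/inHg) = 2.71631 inHg

2.716 inHg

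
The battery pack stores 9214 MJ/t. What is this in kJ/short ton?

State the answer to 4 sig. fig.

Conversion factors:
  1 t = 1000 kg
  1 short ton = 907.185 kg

8.359×10⁶ kJ/short ton

9214 MJ/t × 1000000 J/MJ ÷ 1000 kg/t = 9.214×10⁶ J/kg
9.214×10⁶ J/kg ÷ 1000 J/kJ × 907.185 kg/short ton = 8.3588×10⁶ kJ/short ton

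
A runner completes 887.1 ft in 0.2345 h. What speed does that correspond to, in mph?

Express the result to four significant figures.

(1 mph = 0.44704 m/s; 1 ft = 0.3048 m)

0.7165 mph

887.1 ft × 0.3048 = 270.388 m
0.2345 h × 3600 = 844.2 s
v = d / t = 270.388 m / 844.2 s = 0.320289 m/s
0.320289 m/s ÷ (0.44704 m/s/mph) = 0.716466 mph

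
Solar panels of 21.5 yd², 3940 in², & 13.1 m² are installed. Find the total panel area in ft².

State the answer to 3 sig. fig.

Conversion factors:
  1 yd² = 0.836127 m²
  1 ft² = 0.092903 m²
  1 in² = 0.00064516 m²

21.5 yd² × 0.836127 → 17.9767 m²
3940 in² × 0.00064516 → 2.54193 m²
13.1 m² (already m²)
Combined: 17.9767 + 2.54193 + 13.1 = 33.6186 m²
In ft²: 33.6186 / 0.092903 = 361.868 ft²

362 ft²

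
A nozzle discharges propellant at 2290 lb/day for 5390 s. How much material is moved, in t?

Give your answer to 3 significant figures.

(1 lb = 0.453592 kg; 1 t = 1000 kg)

2290 lb/day → 0.0120223 kg/s
m = ṁ × t = 0.0120223 × 5390 = 64.8002 kg
In t: 64.8002 / 1000 = 0.0648002 t

0.0648 t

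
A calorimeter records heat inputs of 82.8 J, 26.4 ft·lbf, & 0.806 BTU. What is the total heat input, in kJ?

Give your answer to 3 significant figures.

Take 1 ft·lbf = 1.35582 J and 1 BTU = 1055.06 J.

82.8 J (already J)
26.4 ft·lbf × 1.35582 → 35.7936 J
0.806 BTU × 1055.06 → 850.378 J
Total: 82.8 + 35.7936 + 850.378 = 968.972 J
In kJ: 968.972 / 1000 = 0.968972 kJ

0.969 kJ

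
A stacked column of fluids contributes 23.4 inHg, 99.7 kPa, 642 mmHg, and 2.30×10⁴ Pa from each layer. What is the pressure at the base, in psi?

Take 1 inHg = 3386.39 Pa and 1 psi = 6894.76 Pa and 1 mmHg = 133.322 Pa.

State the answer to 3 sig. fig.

41.7 psi

23.4 inHg × 3386.39 → 79241.5 Pa
99.7 kPa × 1000 → 99700 Pa
642 mmHg × 133.322 → 85592.7 Pa
2.30×10⁴ Pa (already Pa)
Combined: 79241.5 + 99700 + 85592.7 + 23000 = 287534 Pa
In psi: 287534 / 6894.76 = 41.7033 psi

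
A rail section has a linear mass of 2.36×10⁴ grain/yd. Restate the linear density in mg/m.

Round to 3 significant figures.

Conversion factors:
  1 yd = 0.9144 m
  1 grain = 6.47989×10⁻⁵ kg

1.67×10⁶ mg/m

2.36×10⁴ grain/yd × 6.47989×10⁻⁵ kg/grain ÷ 0.9144 m/yd = 1.67241 kg/m
1.67241 kg/m ÷ 10⁻⁶ kg/mg = 1.67241×10⁶ mg/m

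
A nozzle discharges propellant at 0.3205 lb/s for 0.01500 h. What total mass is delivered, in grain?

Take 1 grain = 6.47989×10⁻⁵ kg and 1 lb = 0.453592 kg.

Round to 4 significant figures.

0.3205 lb/s → 0.145376 kg/s
0.01500 h → 54 s
m = ṁ × t = 0.145376 × 54 = 7.8503 kg
In grain: 7.8503 / 6.47989×10⁻⁵ = 121149 grain

1.211×10⁵ grain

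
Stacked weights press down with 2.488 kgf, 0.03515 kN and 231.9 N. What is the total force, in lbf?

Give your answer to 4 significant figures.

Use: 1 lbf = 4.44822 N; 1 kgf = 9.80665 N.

2.488 kgf × 9.80665 = 24.3989 N
0.03515 kN × 1000 = 35.15 N
231.9 N (already N)
Combined: 24.3989 + 35.15 + 231.9 = 291.449 N
In lbf: 291.449 / 4.44822 = 65.5204 lbf

65.52 lbf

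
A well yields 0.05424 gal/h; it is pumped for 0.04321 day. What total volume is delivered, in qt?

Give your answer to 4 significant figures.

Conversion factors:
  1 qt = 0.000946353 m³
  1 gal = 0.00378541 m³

0.05424 gal/h → 5.70335×10⁻⁸ m³/s
0.04321 day → 3733.34 s
V = Q × t = 5.70335×10⁻⁸ × 3733.34 = 2.12925×10⁻⁴ m³
In qt: 2.12925×10⁻⁴ / 0.000946353 = 0.224995 qt

0.2250 qt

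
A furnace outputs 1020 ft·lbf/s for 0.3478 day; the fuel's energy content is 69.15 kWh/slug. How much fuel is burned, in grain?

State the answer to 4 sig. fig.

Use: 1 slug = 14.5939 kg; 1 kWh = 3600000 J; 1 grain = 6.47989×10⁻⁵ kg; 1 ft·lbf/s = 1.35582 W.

1020 ft·lbf/s → 1382.94 W
0.3478 day → 30049.9 s
E = P × t = 1382.94 × 30049.9 = 4.15572×10⁷ J
69.15 kWh/slug → 1.70578×10⁷ J/kg
m = E / e_s = 4.15572×10⁷ / 1.70578×10⁷ = 2.43626 kg
In grain: 2.43626 / 6.47989×10⁻⁵ = 37597.2 grain

3.760×10⁴ grain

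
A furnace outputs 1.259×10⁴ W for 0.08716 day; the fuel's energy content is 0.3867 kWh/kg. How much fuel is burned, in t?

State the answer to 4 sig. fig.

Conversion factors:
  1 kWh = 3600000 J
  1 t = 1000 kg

0.08716 day → 7530.62 s
E = P × t = 12590 × 7530.62 = 9.48105×10⁷ J
0.3867 kWh/kg → 1.39212×10⁶ J/kg
m = E / e_s = 9.48105×10⁷ / 1.39212×10⁶ = 68.1051 kg
In t: 68.1051 / 1000 = 0.0681051 t

0.06811 t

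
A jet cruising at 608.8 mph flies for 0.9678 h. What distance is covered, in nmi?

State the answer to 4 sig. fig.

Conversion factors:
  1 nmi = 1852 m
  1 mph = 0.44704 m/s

608.8 mph × 0.44704 → 272.158 m/s
0.9678 h × 3600 → 3484.08 s
d = v × t = 272.158 m/s × 3484.08 s = 948220 m
948220 m ÷ (1852 m/nmi) = 511.998 nmi

512.0 nmi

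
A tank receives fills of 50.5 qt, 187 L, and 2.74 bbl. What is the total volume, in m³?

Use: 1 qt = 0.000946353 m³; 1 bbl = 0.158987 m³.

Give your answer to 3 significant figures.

50.5 qt × 0.000946353 → 0.0477908 m³
187 L × 0.001 → 0.187 m³
2.74 bbl × 0.158987 → 0.435624 m³
Total: 0.0477908 + 0.187 + 0.435624 = 0.670415 m³

0.670 m³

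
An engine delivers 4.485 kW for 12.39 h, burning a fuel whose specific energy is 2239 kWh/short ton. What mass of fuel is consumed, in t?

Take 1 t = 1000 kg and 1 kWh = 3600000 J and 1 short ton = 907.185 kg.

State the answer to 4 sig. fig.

4.485 kW → 4485 W
12.39 h → 44604 s
E = P × t = 4485 × 44604 = 2.00049×10⁸ J
2239 kWh/short ton → 8.88507×10⁶ J/kg
m = E / e_s = 2.00049×10⁸ / 8.88507×10⁶ = 22.5152 kg
In t: 22.5152 / 1000 = 0.0225152 t

0.02252 t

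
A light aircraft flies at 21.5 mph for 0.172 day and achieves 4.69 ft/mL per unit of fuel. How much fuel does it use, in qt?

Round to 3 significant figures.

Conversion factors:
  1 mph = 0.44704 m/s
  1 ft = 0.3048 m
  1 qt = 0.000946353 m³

106 qt

21.5 mph → 9.61136 m/s
0.172 day → 14860.8 s
d = v × t = 9.61136 × 14860.8 = 142832 m
4.69 ft/mL → 1.42951×10⁶ m/m³
V = d / (distance per unit fuel) = 142832 / 1.42951×10⁶ = 0.0999168 m³
In qt: 0.0999168 / 0.000946353 = 105.581 qt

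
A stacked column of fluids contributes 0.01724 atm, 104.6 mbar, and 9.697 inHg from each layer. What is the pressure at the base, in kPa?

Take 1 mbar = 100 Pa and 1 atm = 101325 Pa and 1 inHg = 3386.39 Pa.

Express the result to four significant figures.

45.04 kPa

0.01724 atm × 101325 = 1746.84 Pa
104.6 mbar × 100 = 10460 Pa
9.697 inHg × 3386.39 = 32837.8 Pa
Total: 1746.84 + 10460 + 32837.8 = 45044.6 Pa
In kPa: 45044.6 / 1000 = 45.0446 kPa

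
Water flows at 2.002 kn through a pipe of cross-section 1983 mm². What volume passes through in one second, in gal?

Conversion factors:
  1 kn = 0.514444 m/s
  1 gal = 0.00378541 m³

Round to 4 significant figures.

0.5395 gal

2.002 kn × 0.514444 → 1.02992 m/s
1983 mm² × 10⁻⁶ → 0.001983 m²
V = v × A × t = 1.02992 m/s × 0.001983 m² × 1 s = 0.00204233 m³
0.00204233 m³ ÷ (0.00378541 m³/gal) = 0.539527 gal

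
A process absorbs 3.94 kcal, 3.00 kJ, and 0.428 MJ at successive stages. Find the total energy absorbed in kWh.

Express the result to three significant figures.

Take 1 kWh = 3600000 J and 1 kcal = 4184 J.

0.124 kWh

3.94 kcal × 4184 = 16485 J
3.00 kJ × 1000 = 3000 J
0.428 MJ × 1000000 = 428000 J
Total: 16485 + 3000 + 428000 = 447485 J
In kWh: 447485 / 3600000 = 0.124301 kWh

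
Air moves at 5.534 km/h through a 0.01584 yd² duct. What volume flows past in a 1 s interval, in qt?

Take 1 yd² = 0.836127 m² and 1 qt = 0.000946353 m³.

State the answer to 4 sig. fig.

5.534 km/h × (1/3.6) = 1.53722 m/s
0.01584 yd² × 0.836127 = 0.0132443 m²
V = v × A × t = 1.53722 m/s × 0.0132443 m² × 1 s = 0.0203594 m³
0.0203594 m³ ÷ (0.000946353 m³/qt) = 21.5135 qt

21.51 qt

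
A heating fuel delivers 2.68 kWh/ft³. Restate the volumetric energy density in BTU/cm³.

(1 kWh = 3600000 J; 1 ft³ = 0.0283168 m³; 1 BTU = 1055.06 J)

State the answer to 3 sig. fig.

2.68 kWh/ft³ × 3600000 J/kWh ÷ 0.0283168 m³/ft³ = 3.40716×10⁸ J/m³
3.40716×10⁸ J/m³ ÷ 1055.06 J/BTU × 10⁻⁶ m³/cm³ = 0.322935 BTU/cm³

0.323 BTU/cm³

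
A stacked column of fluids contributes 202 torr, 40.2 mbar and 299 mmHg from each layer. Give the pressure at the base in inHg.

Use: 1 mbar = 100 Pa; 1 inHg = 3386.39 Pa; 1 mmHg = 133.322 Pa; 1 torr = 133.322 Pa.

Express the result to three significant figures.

20.9 inHg

202 torr × 133.322 = 26931 Pa
40.2 mbar × 100 = 4020 Pa
299 mmHg × 133.322 = 39863.3 Pa
Sum: 26931 + 4020 + 39863.3 = 70814.3 Pa
In inHg: 70814.3 / 3386.39 = 20.9114 inHg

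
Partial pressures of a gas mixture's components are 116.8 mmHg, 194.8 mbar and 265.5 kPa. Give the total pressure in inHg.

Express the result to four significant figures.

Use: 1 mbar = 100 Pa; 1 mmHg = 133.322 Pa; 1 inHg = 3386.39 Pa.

116.8 mmHg × 133.322 = 15572 Pa
194.8 mbar × 100 = 19480 Pa
265.5 kPa × 1000 = 265500 Pa
Combined: 15572 + 19480 + 265500 = 300552 Pa
In inHg: 300552 / 3386.39 = 88.7529 inHg

88.75 inHg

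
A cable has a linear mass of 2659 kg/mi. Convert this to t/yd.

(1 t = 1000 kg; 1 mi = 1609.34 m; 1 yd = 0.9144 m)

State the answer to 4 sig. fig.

2659 kg/mi ÷ 1609.34 m/mi = 1.65223 kg/m
1.65223 kg/m ÷ 1000 kg/t × 0.9144 m/yd = 0.0015108 t/yd

0.001511 t/yd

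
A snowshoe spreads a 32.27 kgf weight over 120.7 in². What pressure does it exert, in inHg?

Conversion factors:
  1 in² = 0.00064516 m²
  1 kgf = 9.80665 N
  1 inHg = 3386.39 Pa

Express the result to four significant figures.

32.27 kgf × 9.80665 → 316.461 N
120.7 in² × 0.00064516 → 0.0778708 m²
P = F / A = 316.461 N / 0.0778708 m² = 4063.92 Pa
4063.92 Pa ÷ (3386.39 Pa/inHg) = 1.20007 inHg

1.200 inHg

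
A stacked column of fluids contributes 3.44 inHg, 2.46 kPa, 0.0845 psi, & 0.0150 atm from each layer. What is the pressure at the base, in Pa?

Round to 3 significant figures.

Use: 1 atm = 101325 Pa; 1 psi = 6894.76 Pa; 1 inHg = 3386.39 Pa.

1.62×10⁴ Pa

3.44 inHg × 3386.39 → 11649.2 Pa
2.46 kPa × 1000 → 2460 Pa
0.0845 psi × 6894.76 → 582.607 Pa
0.0150 atm × 101325 → 1519.88 Pa
Sum: 11649.2 + 2460 + 582.607 + 1519.88 = 16211.7 Pa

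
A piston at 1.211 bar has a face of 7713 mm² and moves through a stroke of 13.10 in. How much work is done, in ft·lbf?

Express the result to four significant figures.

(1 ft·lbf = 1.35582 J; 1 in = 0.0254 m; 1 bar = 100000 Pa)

1.211 bar → 121100 Pa
7713 mm² → 0.007713 m²
F = P × A = 121100 × 0.007713 = 934.044 N
13.10 in → 0.33274 m
W = F × d = 934.044 × 0.33274 = 310.794 J
In ft·lbf: 310.794 / 1.35582 = 229.23 ft·lbf

229.2 ft·lbf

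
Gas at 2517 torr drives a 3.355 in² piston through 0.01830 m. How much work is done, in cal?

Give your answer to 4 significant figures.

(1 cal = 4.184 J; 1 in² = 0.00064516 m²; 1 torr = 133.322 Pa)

3.177 cal

2517 torr → 335571 Pa
3.355 in² → 0.00216451 m²
F = P × A = 335571 × 0.00216451 = 726.347 N
W = F × d = 726.347 × 0.0183 = 13.2922 J
In cal: 13.2922 / 4.184 = 3.17691 cal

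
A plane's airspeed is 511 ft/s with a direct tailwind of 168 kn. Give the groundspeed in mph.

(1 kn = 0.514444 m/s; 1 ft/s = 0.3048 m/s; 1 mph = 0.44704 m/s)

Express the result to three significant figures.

511 ft/s × 0.3048 → 155.753 m/s
168 kn × 0.514444 → 86.4266 m/s
Total: 155.753 + 86.4266 = 242.18 m/s
In mph: 242.18 / 0.44704 = 541.741 mph

542 mph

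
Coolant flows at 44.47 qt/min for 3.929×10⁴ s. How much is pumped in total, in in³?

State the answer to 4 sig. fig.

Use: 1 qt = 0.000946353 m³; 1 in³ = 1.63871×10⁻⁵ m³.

44.47 qt/min → 7.01405×10⁻⁴ m³/s
V = Q × t = 7.01405×10⁻⁴ × 39290 = 27.5582 m³
In in³: 27.5582 / 1.63871×10⁻⁵ = 1.6817×10⁶ in³

1.682×10⁶ in³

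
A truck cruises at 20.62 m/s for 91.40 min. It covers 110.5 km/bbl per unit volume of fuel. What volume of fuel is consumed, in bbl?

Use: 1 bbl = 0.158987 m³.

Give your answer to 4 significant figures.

1.023 bbl

91.40 min → 5484 s
d = v × t = 20.62 × 5484 = 113080 m
110.5 km/bbl → 695025 m/m³
V = d / (distance per unit fuel) = 113080 / 695025 = 0.162699 m³
In bbl: 0.162699 / 0.158987 = 1.02335 bbl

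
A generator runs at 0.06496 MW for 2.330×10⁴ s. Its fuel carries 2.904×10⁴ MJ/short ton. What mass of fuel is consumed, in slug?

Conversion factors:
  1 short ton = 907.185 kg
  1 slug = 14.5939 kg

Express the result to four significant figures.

3.240 slug

0.06496 MW → 64960 W
E = P × t = 64960 × 23300 = 1.51357×10⁹ J
2.904×10⁴ MJ/short ton → 3.20111×10⁷ J/kg
m = E / e_s = 1.51357×10⁹ / 3.20111×10⁷ = 47.2827 kg
In slug: 47.2827 / 14.5939 = 3.23989 slug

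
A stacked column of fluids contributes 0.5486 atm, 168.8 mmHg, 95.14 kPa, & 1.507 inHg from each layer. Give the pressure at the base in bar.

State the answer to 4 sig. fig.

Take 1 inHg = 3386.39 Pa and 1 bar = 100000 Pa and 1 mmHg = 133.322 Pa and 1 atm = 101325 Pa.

0.5486 atm × 101325 → 55586.9 Pa
168.8 mmHg × 133.322 → 22504.8 Pa
95.14 kPa × 1000 → 95140 Pa
1.507 inHg × 3386.39 → 5103.29 Pa
Total: 55586.9 + 22504.8 + 95140 + 5103.29 = 178335 Pa
In bar: 178335 / 100000 = 1.78335 bar

1.783 bar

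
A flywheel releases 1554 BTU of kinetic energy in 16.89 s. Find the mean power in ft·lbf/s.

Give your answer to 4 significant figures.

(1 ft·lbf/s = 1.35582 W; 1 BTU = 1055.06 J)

7.160×10⁴ ft·lbf/s

1554 BTU × 1055.06 → 1.63956×10⁶ J
P = E / t = 1.63956×10⁶ J / 16.89 s = 97072.8 W
97072.8 W ÷ (1.35582 W/ft·lbf/s) = 71597.1 ft·lbf/s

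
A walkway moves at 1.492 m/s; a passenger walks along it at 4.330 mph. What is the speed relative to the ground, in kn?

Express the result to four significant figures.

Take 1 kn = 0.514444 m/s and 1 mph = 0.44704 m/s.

1.492 m/s (already m/s)
4.330 mph × 0.44704 = 1.93568 m/s
Sum: 1.492 + 1.93568 = 3.42768 m/s
In kn: 3.42768 / 0.514444 = 6.66288 kn

6.663 kn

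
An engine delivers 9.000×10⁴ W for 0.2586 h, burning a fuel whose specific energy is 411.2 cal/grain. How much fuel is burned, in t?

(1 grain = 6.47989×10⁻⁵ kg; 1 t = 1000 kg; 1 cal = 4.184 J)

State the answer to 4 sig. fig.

0.003156 t

0.2586 h → 930.96 s
E = P × t = 90000 × 930.96 = 8.37864×10⁷ J
411.2 cal/grain → 2.65508×10⁷ J/kg
m = E / e_s = 8.37864×10⁷ / 2.65508×10⁷ = 3.1557 kg
In t: 3.1557 / 1000 = 0.0031557 t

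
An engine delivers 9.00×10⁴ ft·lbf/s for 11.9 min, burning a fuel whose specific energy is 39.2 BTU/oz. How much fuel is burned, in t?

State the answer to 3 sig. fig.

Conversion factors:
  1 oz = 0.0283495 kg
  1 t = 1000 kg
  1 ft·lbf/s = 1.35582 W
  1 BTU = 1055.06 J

9.00×10⁴ ft·lbf/s → 122024 W
11.9 min → 714 s
E = P × t = 122024 × 714 = 8.71251×10⁷ J
39.2 BTU/oz → 1.45887×10⁶ J/kg
m = E / e_s = 8.71251×10⁷ / 1.45887×10⁶ = 59.7209 kg
In t: 59.7209 / 1000 = 0.0597209 t

0.0597 t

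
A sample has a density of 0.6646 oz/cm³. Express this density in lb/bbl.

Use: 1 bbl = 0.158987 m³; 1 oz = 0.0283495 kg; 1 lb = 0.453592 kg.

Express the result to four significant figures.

6604 lb/bbl

0.6646 oz/cm³ × 0.0283495 kg/oz ÷ 10⁻⁶ m³/cm³ = 18841.1 kg/m³
18841.1 kg/m³ ÷ 0.453592 kg/lb × 0.158987 m³/bbl = 6603.93 lb/bbl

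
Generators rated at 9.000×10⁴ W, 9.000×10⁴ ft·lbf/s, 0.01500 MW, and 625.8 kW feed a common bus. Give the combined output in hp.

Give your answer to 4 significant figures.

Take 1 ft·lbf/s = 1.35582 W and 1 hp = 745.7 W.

9.000×10⁴ W (already W)
9.000×10⁴ ft·lbf/s × 1.35582 → 122024 W
0.01500 MW × 1000000 → 15000 W
625.8 kW × 1000 → 625800 W
Sum: 90000 + 122024 + 15000 + 625800 = 852824 W
In hp: 852824 / 745.7 = 1143.66 hp

1144 hp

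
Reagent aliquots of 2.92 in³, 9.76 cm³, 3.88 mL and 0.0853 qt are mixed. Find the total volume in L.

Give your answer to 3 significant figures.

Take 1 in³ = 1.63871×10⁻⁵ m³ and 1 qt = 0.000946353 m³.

2.92 in³ × 1.63871×10⁻⁵ → 4.78503×10⁻⁵ m³
9.76 cm³ × 10⁻⁶ → 9.76×10⁻⁶ m³
3.88 mL × 10⁻⁶ → 3.88×10⁻⁶ m³
0.0853 qt × 0.000946353 → 8.07239×10⁻⁵ m³
Total: 4.78503×10⁻⁵ + 9.76×10⁻⁶ + 3.88×10⁻⁶ + 8.07239×10⁻⁵ = 1.42214×10⁻⁴ m³
In L: 1.42214×10⁻⁴ / 0.001 = 0.142214 L

0.142 L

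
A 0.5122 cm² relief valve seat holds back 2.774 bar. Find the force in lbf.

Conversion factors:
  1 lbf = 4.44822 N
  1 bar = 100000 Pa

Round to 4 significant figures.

3.194 lbf

2.774 bar × 100000 → 277400 Pa
0.5122 cm² × 0.0001 → 5.122×10⁻⁵ m²
F = P × A = 277400 Pa × 5.122×10⁻⁵ m² = 14.2084 N
14.2084 N ÷ (4.44822 N/lbf) = 3.19418 lbf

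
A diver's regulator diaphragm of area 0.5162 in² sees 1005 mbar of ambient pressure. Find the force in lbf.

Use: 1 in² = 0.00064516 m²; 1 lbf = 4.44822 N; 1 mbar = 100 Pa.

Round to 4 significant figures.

1005 mbar × 100 = 100500 Pa
0.5162 in² × 0.00064516 = 3.33032×10⁻⁴ m²
F = P × A = 100500 Pa × 3.33032×10⁻⁴ m² = 33.4697 N
33.4697 N ÷ (4.44822 N/lbf) = 7.52429 lbf

7.524 lbf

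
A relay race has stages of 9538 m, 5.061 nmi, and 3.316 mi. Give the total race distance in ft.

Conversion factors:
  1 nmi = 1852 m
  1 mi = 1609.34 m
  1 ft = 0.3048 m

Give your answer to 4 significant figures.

7.955×10⁴ ft

9538 m (already m)
5.061 nmi × 1852 → 9372.97 m
3.316 mi × 1609.34 → 5336.57 m
Combined: 9538 + 9372.97 + 5336.57 = 24247.5 m
In ft: 24247.5 / 0.3048 = 79552.2 ft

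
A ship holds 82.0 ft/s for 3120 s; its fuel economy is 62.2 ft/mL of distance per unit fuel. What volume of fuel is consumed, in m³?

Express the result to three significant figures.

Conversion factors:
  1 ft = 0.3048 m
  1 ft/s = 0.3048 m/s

0.00411 m³

82.0 ft/s → 24.9936 m/s
d = v × t = 24.9936 × 3120 = 77980 m
62.2 ft/mL → 1.89586×10⁷ m/m³
V = d / (distance per unit fuel) = 77980 / 1.89586×10⁷ = 0.00411317 m³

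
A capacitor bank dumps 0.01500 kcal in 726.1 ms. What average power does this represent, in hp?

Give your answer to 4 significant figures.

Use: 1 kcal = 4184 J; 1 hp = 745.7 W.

0.1159 hp

0.01500 kcal × 4184 → 62.76 J
726.1 ms × 0.001 → 0.7261 s
P = E / t = 62.76 J / 0.7261 s = 86.4344 W
86.4344 W ÷ (745.7 W/hp) = 0.11591 hp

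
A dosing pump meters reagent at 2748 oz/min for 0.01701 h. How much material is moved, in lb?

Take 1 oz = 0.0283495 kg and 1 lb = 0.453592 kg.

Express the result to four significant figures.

175.3 lb

2748 oz/min → 1.29841 kg/s
0.01701 h → 61.236 s
m = ṁ × t = 1.29841 × 61.236 = 79.5094 kg
In lb: 79.5094 / 0.453592 = 175.288 lb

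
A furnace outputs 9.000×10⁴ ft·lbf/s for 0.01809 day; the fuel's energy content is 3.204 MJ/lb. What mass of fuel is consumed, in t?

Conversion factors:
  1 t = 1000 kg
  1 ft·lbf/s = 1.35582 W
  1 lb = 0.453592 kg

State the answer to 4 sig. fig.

0.02700 t

9.000×10⁴ ft·lbf/s → 122024 W
0.01809 day → 1562.98 s
E = P × t = 122024 × 1562.98 = 1.90721×10⁸ J
3.204 MJ/lb → 7.06362×10⁶ J/kg
m = E / e_s = 1.90721×10⁸ / 7.06362×10⁶ = 27.0005 kg
In t: 27.0005 / 1000 = 0.0270005 t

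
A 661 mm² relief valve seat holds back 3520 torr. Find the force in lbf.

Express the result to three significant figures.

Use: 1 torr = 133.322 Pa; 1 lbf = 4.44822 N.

69.7 lbf

3520 torr × 133.322 → 469293 Pa
661 mm² × 10⁻⁶ → 6.61×10⁻⁴ m²
F = P × A = 469293 Pa × 6.61×10⁻⁴ m² = 310.203 N
310.203 N ÷ (4.44822 N/lbf) = 69.7364 lbf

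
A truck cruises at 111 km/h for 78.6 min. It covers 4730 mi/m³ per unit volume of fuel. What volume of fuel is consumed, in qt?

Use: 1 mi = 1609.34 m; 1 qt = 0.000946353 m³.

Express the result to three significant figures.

111 km/h → 30.8333 m/s
78.6 min → 4716 s
d = v × t = 30.8333 × 4716 = 145410 m
4730 mi/m³ → 7.61218×10⁶ m/m³
V = d / (distance per unit fuel) = 145410 / 7.61218×10⁶ = 0.0191023 m³
In qt: 0.0191023 / 0.000946353 = 20.1852 qt

20.2 qt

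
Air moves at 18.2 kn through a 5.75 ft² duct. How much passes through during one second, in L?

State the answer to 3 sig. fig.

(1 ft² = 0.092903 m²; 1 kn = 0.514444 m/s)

5000 L

18.2 kn × 0.514444 = 9.36288 m/s
5.75 ft² × 0.092903 = 0.534192 m²
V = v × A × t = 9.36288 m/s × 0.534192 m² × 1 s = 5.00158 m³
5.00158 m³ ÷ (0.001 m³/L) = 5001.58 L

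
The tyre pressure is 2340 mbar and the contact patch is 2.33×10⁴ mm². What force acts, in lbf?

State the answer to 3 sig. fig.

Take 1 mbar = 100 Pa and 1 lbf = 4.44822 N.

1230 lbf

2340 mbar × 100 = 234000 Pa
2.33×10⁴ mm² × 10⁻⁶ = 0.0233 m²
F = P × A = 234000 Pa × 0.0233 m² = 5452.2 N
5452.2 N ÷ (4.44822 N/lbf) = 1225.7 lbf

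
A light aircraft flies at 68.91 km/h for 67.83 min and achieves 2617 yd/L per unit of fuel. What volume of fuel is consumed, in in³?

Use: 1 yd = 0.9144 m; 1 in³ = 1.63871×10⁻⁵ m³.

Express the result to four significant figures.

68.91 km/h → 19.1417 m/s
67.83 min → 4069.8 s
d = v × t = 19.1417 × 4069.8 = 77902.9 m
2617 yd/L → 2.39298×10⁶ m/m³
V = d / (distance per unit fuel) = 77902.9 / 2.39298×10⁶ = 0.0325548 m³
In in³: 0.0325548 / 1.63871×10⁻⁵ = 1986.61 in³

1987 in³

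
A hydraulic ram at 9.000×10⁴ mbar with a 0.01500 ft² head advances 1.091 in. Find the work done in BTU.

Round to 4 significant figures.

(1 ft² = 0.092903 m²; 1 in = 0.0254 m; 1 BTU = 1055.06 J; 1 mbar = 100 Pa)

9.000×10⁴ mbar → 9×10⁶ Pa
0.01500 ft² → 0.00139354 m²
F = P × A = 9×10⁶ × 0.00139354 = 12541.9 N
1.091 in → 0.0277114 m
W = F × d = 12541.9 × 0.0277114 = 347.554 J
In BTU: 347.554 / 1055.06 = 0.329416 BTU

0.3294 BTU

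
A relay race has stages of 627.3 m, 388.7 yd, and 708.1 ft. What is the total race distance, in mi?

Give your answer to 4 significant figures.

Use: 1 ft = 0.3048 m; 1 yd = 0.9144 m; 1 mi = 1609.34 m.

627.3 m (already m)
388.7 yd × 0.9144 = 355.427 m
708.1 ft × 0.3048 = 215.829 m
Sum: 627.3 + 355.427 + 215.829 = 1198.56 m
In mi: 1198.56 / 1609.34 = 0.744753 mi

0.7448 mi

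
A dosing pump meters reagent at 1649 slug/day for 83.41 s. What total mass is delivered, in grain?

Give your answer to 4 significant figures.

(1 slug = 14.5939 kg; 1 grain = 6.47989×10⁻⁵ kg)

1649 slug/day → 0.278534 kg/s
m = ṁ × t = 0.278534 × 83.41 = 23.2325 kg
In grain: 23.2325 / 6.47989×10⁻⁵ = 358532 grain

3.585×10⁵ grain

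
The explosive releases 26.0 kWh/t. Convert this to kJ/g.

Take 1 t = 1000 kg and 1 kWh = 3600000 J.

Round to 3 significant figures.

26.0 kWh/t × 3600000 J/kWh ÷ 1000 kg/t = 93600 J/kg
93600 J/kg ÷ 1000 J/kJ × 0.001 kg/g = 0.0936 kJ/g

0.0936 kJ/g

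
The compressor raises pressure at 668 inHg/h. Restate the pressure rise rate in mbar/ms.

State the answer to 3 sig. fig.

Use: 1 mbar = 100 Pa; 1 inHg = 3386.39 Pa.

668 inHg/h × 3386.39 Pa/inHg ÷ 3600 s/h = 628.363 Pa/s
628.363 Pa/s ÷ 100 Pa/mbar × 0.001 s/ms = 0.00628363 mbar/ms

0.00628 mbar/ms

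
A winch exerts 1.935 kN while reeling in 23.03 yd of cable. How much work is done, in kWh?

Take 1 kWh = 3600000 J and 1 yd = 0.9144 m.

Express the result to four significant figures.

1.935 kN × 1000 = 1935 N
23.03 yd × 0.9144 = 21.0586 m
W = F × d = 1935 N × 21.0586 m = 40748.4 J
40748.4 J ÷ (3600000 J/kWh) = 0.011319 kWh

0.01132 kWh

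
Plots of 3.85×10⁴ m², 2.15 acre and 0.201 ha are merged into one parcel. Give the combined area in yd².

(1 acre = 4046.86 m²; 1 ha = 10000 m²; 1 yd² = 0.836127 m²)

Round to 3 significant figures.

5.89×10⁴ yd²

3.85×10⁴ m² (already m²)
2.15 acre × 4046.86 → 8700.75 m²
0.201 ha × 10000 → 2010 m²
Total: 38500 + 8700.75 + 2010 = 49210.8 m²
In yd²: 49210.8 / 0.836127 = 58855.7 yd²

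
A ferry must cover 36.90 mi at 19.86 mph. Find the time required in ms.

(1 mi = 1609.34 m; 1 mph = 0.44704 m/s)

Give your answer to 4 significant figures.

6.689×10⁶ ms

36.90 mi × 1609.34 → 59384.6 m
19.86 mph × 0.44704 → 8.87821 m/s
t = d / v = 59384.6 m / 8.87821 m/s = 6688.8 s
6688.8 s ÷ (0.001 s/ms) = 6.6888×10⁶ ms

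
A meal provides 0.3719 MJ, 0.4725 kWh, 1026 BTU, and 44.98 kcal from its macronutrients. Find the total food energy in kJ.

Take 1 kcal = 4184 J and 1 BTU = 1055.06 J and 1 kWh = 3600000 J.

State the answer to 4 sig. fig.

0.3719 MJ × 1000000 = 371900 J
0.4725 kWh × 3600000 = 1.701×10⁶ J
1026 BTU × 1055.06 = 1.08249×10⁶ J
44.98 kcal × 4184 = 188196 J
Combined: 371900 + 1.701×10⁶ + 1.08249×10⁶ + 188196 = 3.34359×10⁶ J
In kJ: 3.34359×10⁶ / 1000 = 3343.59 kJ

3344 kJ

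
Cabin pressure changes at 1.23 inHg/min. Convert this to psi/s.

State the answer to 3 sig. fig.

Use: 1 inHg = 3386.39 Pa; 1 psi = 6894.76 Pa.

0.0101 psi/s

1.23 inHg/min × 3386.39 Pa/inHg ÷ 60 s/min = 69.421 Pa/s
69.421 Pa/s ÷ 6894.76 Pa/psi = 0.0100687 psi/s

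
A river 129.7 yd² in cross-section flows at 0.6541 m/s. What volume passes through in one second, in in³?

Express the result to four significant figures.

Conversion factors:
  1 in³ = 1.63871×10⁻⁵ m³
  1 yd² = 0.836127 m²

129.7 yd² × 0.836127 = 108.446 m²
V = v × A × t = 0.6541 m/s × 108.446 m² × 1 s = 70.9345 m³
70.9345 m³ ÷ (1.63871×10⁻⁵ m³/in³) = 4.32868×10⁶ in³

4.329×10⁶ in³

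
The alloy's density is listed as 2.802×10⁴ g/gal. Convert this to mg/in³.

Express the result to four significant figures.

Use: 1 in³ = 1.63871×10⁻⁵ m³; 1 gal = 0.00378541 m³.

1.213×10⁵ mg/in³

2.802×10⁴ g/gal × 0.001 kg/g ÷ 0.00378541 m³/gal = 7402.1 kg/m³
7402.1 kg/m³ ÷ 10⁻⁶ kg/mg × 1.63871×10⁻⁵ m³/in³ = 121299 mg/in³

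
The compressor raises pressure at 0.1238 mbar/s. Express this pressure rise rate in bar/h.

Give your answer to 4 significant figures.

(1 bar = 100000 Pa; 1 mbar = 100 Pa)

0.1238 mbar/s × 100 Pa/mbar = 12.38 Pa/s
12.38 Pa/s ÷ 100000 Pa/bar × 3600 s/h = 0.44568 bar/h

0.4457 bar/h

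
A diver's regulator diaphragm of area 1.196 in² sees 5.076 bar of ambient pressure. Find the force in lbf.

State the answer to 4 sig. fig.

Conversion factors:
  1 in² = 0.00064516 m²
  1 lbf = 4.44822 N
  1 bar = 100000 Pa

88.05 lbf

5.076 bar × 100000 → 507600 Pa
1.196 in² × 0.00064516 → 7.71611×10⁻⁴ m²
F = P × A = 507600 Pa × 7.71611×10⁻⁴ m² = 391.67 N
391.67 N ÷ (4.44822 N/lbf) = 88.051 lbf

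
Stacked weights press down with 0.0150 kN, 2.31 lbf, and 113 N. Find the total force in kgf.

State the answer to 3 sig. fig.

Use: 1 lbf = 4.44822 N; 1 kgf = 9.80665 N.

14.1 kgf

0.0150 kN × 1000 = 15 N
2.31 lbf × 4.44822 = 10.2754 N
113 N (already N)
Total: 15 + 10.2754 + 113 = 138.275 N
In kgf: 138.275 / 9.80665 = 14.1001 kgf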